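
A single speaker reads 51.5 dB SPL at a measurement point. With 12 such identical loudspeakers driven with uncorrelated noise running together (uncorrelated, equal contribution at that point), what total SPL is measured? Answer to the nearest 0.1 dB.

12 equal incoherent sources raise the level by 10·log₁₀(12) = 10.79 dB.
L_total = 51.5 + 10.79 = 62.3 dB SPL.

62.3 dB SPL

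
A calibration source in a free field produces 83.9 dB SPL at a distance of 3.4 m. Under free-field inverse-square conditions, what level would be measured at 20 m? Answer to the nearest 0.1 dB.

For a point source in a free field, ΔL = −20·log₁₀(d₂/d₁).
ΔL = −20·log₁₀(20/3.4) = -15.39 dB, so L₂ = 83.9 + (-15.39) = 68.5 dB SPL.

68.5 dB SPL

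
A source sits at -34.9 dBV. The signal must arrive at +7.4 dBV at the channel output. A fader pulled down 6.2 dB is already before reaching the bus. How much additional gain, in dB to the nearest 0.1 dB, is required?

The required make-up gain is the shortfall in the dB sum.
G = +7.4 − (-34.9) + 6.2 = 48.5 dB.

48.5 dB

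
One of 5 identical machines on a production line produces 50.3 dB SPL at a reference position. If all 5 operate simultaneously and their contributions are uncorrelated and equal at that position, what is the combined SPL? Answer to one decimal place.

57.3 dB SPL

5 equal incoherent sources raise the level by 10·log₁₀(5) = 6.99 dB.
L_total = 50.3 + 6.99 = 57.3 dB SPL.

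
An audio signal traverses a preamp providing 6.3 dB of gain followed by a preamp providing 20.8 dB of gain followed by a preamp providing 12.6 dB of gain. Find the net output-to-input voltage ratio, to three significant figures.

96.6

Net gain = 6.3 + 20.8 + 12.6 = 39.7 dB.
Voltage ratio = 10^(39.7/20) = 96.6.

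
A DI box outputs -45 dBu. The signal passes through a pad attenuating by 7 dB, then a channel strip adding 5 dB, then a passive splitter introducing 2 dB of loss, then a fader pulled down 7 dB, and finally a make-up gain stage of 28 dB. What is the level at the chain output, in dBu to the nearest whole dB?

-28 dBu

Cascaded gains and losses add directly in dB.
-45 − 7 + 5 − 2 − 7 + 28 = -28 dBu.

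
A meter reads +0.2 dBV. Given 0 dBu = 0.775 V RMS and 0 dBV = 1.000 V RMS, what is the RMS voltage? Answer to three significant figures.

1.02 V

V = 1.000 V × 10^(+0.2/20).
= 1.000 × 1.023 = 1.02 V.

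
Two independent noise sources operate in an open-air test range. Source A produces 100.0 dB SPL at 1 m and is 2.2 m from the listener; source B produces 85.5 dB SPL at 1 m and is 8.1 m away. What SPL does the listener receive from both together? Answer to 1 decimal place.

At the listener: L_A = 100.0 − 20·log₁₀(2.2) = 93.15 dB; L_B = 85.5 − 20·log₁₀(8.1) = 67.33 dB.
Combined: 10·log₁₀(10^(93.15/10)+10^(67.33/10)) = 93.2 dB SPL.

93.2 dB SPL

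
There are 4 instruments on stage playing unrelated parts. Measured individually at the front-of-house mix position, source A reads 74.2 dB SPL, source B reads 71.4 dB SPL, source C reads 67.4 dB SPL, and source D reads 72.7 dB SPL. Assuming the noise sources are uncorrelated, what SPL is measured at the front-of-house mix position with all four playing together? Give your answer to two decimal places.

78.08 dB SPL

Incoherent sources sum as intensities:
L_total = 10·log₁₀(10^(74.2/10) + 10^(71.4/10) + 10^(67.4/10) + 10^(72.7/10)) = 10·log₁₀(64220000) = 78.08 dB SPL.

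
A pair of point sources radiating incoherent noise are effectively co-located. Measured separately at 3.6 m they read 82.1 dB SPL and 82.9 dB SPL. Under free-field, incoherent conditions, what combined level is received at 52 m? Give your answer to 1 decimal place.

62.3 dB SPL

Combined at 3.6 m: 10·log₁₀(10^(82.1/10)+10^(82.9/10)) = 85.53 dB SPL.
Then apply −20·log₁₀(52/3.6) = -23.19 dB → 62.3 dB SPL.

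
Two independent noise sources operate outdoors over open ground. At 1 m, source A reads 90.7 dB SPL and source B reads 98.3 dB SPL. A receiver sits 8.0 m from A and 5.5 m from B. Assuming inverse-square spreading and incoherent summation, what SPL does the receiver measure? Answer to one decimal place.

At the listener: L_A = 90.7 − 20·log₁₀(8.0) = 72.64 dB; L_B = 98.3 − 20·log₁₀(5.5) = 83.49 dB.
Combined: 10·log₁₀(10^(72.64/10)+10^(83.49/10)) = 83.8 dB SPL.

83.8 dB SPL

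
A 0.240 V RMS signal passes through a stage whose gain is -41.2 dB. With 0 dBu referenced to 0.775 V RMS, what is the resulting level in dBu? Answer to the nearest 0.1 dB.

-51.4 dBu

Input level: 20·log₁₀(0.240/0.775) = -10.18 dBu.
Output: -10.18 − 41.2 = -51.4 dBu.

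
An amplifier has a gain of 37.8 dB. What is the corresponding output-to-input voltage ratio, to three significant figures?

Voltage ratio = 10^(dB/20).
10^(37.8/20) = 10^(1.890) = 77.6.

77.6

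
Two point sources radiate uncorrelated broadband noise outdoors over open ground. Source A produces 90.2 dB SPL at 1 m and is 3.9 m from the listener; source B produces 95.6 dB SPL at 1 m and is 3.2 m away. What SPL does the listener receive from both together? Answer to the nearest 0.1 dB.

86.3 dB SPL

At the listener: L_A = 90.2 − 20·log₁₀(3.9) = 78.38 dB; L_B = 95.6 − 20·log₁₀(3.2) = 85.50 dB.
Combined: 10·log₁₀(10^(78.38/10)+10^(85.50/10)) = 86.3 dB SPL.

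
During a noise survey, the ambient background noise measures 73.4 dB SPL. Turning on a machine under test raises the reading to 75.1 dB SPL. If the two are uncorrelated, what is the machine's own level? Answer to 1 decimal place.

Background correction is a power subtraction:
L_src = 10·log₁₀(10^(75.1/10) − 10^(73.4/10)) = 10·log₁₀(10480000) = 70.2 dB SPL.

70.2 dB SPL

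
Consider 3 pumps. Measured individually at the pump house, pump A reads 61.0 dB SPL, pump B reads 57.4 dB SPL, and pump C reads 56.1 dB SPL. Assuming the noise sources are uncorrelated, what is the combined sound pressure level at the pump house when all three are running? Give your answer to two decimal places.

Incoherent sources sum as intensities:
L_total = 10·log₁₀(10^(61.0/10) + 10^(57.4/10) + 10^(56.1/10)) = 10·log₁₀(2216000) = 63.46 dB SPL.

63.46 dB SPL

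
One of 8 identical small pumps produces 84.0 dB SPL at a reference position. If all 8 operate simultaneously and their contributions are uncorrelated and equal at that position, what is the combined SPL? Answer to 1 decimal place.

8 equal incoherent sources raise the level by 10·log₁₀(8) = 9.03 dB.
L_total = 84.0 + 9.03 = 93.0 dB SPL.

93.0 dB SPL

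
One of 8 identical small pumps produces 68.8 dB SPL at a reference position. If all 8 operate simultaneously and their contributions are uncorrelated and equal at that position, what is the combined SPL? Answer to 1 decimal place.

8 equal incoherent sources raise the level by 10·log₁₀(8) = 9.03 dB.
L_total = 68.8 + 9.03 = 77.8 dB SPL.

77.8 dB SPL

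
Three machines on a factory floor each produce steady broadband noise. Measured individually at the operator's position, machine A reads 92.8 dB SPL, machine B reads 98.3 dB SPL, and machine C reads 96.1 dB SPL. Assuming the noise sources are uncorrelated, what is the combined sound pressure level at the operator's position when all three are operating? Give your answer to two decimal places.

101.05 dB SPL

Add the sources as powers (linear), then convert back to dB:
L_total = 10·log₁₀(10^(92.8/10) + 10^(98.3/10) + 10^(96.1/10)) = 10·log₁₀(12740000000) = 101.05 dB SPL.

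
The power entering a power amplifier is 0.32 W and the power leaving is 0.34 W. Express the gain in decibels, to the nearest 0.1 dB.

For a power ratio, dB = 10·log₁₀(P₂/P₁).
10·log₁₀(0.34/0.32) = 10·log₁₀(1.062) = 0.3 dB.

0.3 dB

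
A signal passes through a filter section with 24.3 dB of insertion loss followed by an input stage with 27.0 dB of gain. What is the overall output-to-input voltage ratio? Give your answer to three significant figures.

Net gain = (−24.3) + 27.0 = 2.7 dB.
Voltage ratio = 10^(2.7/20) = 1.36.

1.36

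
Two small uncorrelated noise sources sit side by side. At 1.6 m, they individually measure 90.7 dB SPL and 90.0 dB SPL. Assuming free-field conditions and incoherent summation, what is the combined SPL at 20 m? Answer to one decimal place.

Combined at 1.6 m: 10·log₁₀(10^(90.7/10)+10^(90.0/10)) = 93.37 dB SPL.
Then apply −20·log₁₀(20/1.6) = -21.94 dB → 71.4 dB SPL.

71.4 dB SPL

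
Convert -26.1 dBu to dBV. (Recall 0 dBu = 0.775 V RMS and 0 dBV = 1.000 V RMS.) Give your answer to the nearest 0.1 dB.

-28.3 dBV

The offset between the scales is 20·log₁₀(0.775/1.000) = −2.214 dB.
So dBV = -26.1 − 2.214 = -28.3 dBV.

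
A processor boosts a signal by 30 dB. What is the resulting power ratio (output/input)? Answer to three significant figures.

Power ratio = 10^(dB/10).
10^(30/10) = 10^(3.000) = 1000.

1000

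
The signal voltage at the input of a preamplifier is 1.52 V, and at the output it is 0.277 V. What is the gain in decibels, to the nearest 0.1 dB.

Voltage is an amplitude quantity, so gain = 20·log₁₀(V_out/V_in).
20·log₁₀(0.277/1.52) = 20·log₁₀(0.1822) = -14.8 dB.

-14.8 dB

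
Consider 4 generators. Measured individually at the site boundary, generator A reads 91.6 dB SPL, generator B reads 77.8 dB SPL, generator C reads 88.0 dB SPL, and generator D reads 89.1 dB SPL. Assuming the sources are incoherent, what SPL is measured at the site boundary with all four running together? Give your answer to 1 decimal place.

94.7 dB SPL

Incoherent sources sum as intensities:
L_total = 10·log₁₀(10^(91.6/10) + 10^(77.8/10) + 10^(88.0/10) + 10^(89.1/10)) = 10·log₁₀(2949000000) = 94.7 dB SPL.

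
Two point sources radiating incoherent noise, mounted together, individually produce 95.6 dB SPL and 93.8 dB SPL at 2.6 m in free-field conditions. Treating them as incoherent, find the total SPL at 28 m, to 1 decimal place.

77.2 dB SPL

Combined at 2.6 m: 10·log₁₀(10^(95.6/10)+10^(93.8/10)) = 97.80 dB SPL.
Then apply −20·log₁₀(28/2.6) = -20.64 dB → 77.2 dB SPL.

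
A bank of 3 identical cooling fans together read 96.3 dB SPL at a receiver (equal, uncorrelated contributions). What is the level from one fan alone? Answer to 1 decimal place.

3 equal incoherent sources add 10·log₁₀(3) = 4.77 dB over one source.
L_one = 96.3 − 4.77 = 91.5 dB SPL.

91.5 dB SPL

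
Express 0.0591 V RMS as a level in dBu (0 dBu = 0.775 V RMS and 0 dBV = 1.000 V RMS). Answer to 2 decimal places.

-22.35 dBu

dBu = 20·log₁₀(V / 0.775 V).
20·log₁₀(0.0591/0.775) = -22.35 dBu.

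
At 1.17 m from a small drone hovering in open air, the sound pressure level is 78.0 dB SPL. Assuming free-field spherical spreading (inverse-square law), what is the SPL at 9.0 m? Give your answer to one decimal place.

60.3 dB SPL

Free-field point source: level drops by 20·log₁₀ of the distance ratio.
ΔL = −20·log₁₀(9.0/1.17) = -17.72 dB, so L₂ = 78.0 + (-17.72) = 60.3 dB SPL.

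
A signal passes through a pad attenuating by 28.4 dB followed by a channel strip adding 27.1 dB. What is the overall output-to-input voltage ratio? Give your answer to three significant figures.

Net gain = (−28.4) + 27.1 = -1.3 dB.
Voltage ratio = 10^(-1.3/20) = 0.861.

0.861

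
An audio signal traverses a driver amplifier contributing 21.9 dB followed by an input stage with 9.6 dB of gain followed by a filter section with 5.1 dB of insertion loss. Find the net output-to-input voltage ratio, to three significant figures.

Net gain = 21.9 + 9.6 + (−5.1) = 26.4 dB.
Voltage ratio = 10^(26.4/20) = 20.9.

20.9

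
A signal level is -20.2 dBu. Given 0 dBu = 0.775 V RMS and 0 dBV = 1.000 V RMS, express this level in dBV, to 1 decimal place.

The offset between the scales is 20·log₁₀(0.775/1.000) = −2.214 dB.
So dBV = -20.2 − 2.214 = -22.4 dBV.

-22.4 dBV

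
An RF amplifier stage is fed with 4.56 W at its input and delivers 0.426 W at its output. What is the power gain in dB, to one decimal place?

Power is a power quantity, so gain = 10·log₁₀(P_out/P_in).
10·log₁₀(0.426/4.56) = 10·log₁₀(0.09342) = -10.3 dB.

-10.3 dB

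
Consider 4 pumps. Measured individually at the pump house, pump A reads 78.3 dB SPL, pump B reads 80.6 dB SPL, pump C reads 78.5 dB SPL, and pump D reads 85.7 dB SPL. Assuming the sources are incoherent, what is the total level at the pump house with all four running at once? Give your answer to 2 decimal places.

Incoherent sources sum as intensities:
L_total = 10·log₁₀(10^(78.3/10) + 10^(80.6/10) + 10^(78.5/10) + 10^(85.7/10)) = 10·log₁₀(624800000) = 87.96 dB SPL.

87.96 dB SPL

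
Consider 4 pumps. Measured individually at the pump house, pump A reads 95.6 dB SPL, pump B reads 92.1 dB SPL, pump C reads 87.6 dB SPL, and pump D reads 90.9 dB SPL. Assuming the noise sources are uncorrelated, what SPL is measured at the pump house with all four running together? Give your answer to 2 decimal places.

Add the sources as powers (linear), then convert back to dB:
L_total = 10·log₁₀(10^(95.6/10) + 10^(92.1/10) + 10^(87.6/10) + 10^(90.9/10)) = 10·log₁₀(7058000000) = 98.49 dB SPL.

98.49 dB SPL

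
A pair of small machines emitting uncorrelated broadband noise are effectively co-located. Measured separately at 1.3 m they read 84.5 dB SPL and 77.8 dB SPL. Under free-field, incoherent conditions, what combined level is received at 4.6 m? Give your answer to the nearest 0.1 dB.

Combined at 1.3 m: 10·log₁₀(10^(84.5/10)+10^(77.8/10)) = 85.34 dB SPL.
Then apply −20·log₁₀(4.6/1.3) = -10.98 dB → 74.4 dB SPL.

74.4 dB SPL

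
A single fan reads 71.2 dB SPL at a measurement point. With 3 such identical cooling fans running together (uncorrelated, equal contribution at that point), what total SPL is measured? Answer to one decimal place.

76.0 dB SPL

3 equal incoherent sources raise the level by 10·log₁₀(3) = 4.77 dB.
L_total = 71.2 + 4.77 = 76.0 dB SPL.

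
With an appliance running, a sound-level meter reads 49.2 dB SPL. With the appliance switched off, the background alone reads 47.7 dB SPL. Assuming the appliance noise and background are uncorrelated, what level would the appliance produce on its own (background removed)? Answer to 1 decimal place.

43.9 dB SPL

Background correction is a power subtraction:
L_src = 10·log₁₀(10^(49.2/10) − 10^(47.7/10)) = 10·log₁₀(24290) = 43.9 dB SPL.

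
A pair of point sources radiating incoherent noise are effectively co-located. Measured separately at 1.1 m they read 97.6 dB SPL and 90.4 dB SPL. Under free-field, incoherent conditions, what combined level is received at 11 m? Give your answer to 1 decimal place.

78.4 dB SPL

Combined at 1.1 m: 10·log₁₀(10^(97.6/10)+10^(90.4/10)) = 98.36 dB SPL.
Then apply −20·log₁₀(11/1.1) = -20.00 dB → 78.4 dB SPL.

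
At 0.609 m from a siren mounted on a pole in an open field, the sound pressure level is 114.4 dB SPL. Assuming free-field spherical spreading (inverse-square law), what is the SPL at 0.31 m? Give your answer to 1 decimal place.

Free-field point source: level drops by 20·log₁₀ of the distance ratio.
ΔL = −20·log₁₀(0.31/0.609) = 5.87 dB, so L₂ = 114.4 + (5.87) = 120.3 dB SPL.

120.3 dB SPL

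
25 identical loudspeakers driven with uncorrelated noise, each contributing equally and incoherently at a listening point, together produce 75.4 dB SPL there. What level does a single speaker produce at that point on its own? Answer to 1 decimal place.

61.4 dB SPL

25 equal incoherent sources add 10·log₁₀(25) = 13.98 dB over one source.
L_one = 75.4 − 13.98 = 61.4 dB SPL.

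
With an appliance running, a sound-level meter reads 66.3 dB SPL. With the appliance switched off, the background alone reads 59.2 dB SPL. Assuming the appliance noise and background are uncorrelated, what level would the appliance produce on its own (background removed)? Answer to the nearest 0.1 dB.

65.4 dB SPL

Background correction is a power subtraction:
L_src = 10·log₁₀(10^(66.3/10) − 10^(59.2/10)) = 10·log₁₀(3434000) = 65.4 dB SPL.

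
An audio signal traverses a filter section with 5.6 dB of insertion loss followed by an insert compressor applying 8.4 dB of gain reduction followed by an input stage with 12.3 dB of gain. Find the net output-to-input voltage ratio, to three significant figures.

Net gain = (−5.6) + (−8.4) + 12.3 = -1.7 dB.
Voltage ratio = 10^(-1.7/20) = 0.822.

0.822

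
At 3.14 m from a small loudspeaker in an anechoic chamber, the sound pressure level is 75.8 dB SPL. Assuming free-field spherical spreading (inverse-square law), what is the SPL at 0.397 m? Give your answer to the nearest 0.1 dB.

For a point source in a free field, ΔL = −20·log₁₀(d₂/d₁).
ΔL = −20·log₁₀(0.397/3.14) = 17.96 dB, so L₂ = 75.8 + (17.96) = 93.8 dB SPL.

93.8 dB SPL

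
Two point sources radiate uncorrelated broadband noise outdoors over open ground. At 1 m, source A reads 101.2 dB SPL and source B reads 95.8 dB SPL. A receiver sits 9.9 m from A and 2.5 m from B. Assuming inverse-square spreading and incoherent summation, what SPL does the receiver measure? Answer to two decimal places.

At the listener: L_A = 101.2 − 20·log₁₀(9.9) = 81.287 dB; L_B = 95.8 − 20·log₁₀(2.5) = 87.841 dB.
Combined: 10·log₁₀(10^(81.287/10)+10^(87.841/10)) = 88.71 dB SPL.

88.71 dB SPL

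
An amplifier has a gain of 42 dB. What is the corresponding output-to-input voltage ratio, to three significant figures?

126

Voltage ratio = 10^(dB/20).
10^(42/20) = 10^(2.100) = 126.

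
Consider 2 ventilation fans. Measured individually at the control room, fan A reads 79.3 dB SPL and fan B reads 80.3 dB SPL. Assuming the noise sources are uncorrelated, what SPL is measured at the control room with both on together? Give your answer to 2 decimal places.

82.84 dB SPL

Add the sources as powers (linear), then convert back to dB:
L_total = 10·log₁₀(10^(79.3/10) + 10^(80.3/10)) = 10·log₁₀(192300000) = 82.84 dB SPL.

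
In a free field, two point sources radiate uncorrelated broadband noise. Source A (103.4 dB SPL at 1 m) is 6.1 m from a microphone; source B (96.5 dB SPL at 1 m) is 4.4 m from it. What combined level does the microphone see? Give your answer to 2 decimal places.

At the listener: L_A = 103.4 − 20·log₁₀(6.1) = 87.693 dB; L_B = 96.5 − 20·log₁₀(4.4) = 83.631 dB.
Combined: 10·log₁₀(10^(87.693/10)+10^(83.631/10)) = 89.13 dB SPL.

89.13 dB SPL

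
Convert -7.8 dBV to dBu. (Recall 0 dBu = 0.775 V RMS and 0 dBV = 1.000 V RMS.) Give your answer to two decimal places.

-5.59 dBu

The offset between the scales is 20·log₁₀(0.775/1.000) = −2.214 dB.
So dBu = -7.8 + 2.214 = -5.59 dBu.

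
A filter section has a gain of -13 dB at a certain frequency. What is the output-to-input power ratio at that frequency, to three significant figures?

Power ratio = 10^(dB/10).
10^(-13/10) = 10^(-1.300) = 0.0501.

0.0501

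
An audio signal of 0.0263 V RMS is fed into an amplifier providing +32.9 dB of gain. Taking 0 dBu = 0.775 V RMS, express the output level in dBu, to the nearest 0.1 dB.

Input level: 20·log₁₀(0.0263/0.775) = -29.39 dBu.
Output: -29.39 + 32.9 = +3.5 dBu.

+3.5 dBu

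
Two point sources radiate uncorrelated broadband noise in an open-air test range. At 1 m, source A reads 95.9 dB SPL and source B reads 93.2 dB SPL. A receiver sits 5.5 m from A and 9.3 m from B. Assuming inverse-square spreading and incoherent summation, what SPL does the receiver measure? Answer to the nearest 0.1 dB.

81.8 dB SPL

At the listener: L_A = 95.9 − 20·log₁₀(5.5) = 81.09 dB; L_B = 93.2 − 20·log₁₀(9.3) = 73.83 dB.
Combined: 10·log₁₀(10^(81.09/10)+10^(73.83/10)) = 81.8 dB SPL.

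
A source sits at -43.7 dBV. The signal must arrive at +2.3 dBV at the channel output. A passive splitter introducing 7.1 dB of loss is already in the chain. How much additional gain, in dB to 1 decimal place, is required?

The required make-up gain is the shortfall in the dB sum.
G = +2.3 − (-43.7) + 7.1 = 53.1 dB.

53.1 dB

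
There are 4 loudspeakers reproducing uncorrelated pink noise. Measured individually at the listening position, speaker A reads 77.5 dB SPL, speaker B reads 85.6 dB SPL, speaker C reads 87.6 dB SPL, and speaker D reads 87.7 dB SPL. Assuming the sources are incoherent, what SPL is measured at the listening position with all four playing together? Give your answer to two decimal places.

Incoherent sources sum as intensities:
L_total = 10·log₁₀(10^(77.5/10) + 10^(85.6/10) + 10^(87.6/10) + 10^(87.7/10)) = 10·log₁₀(1584000000) = 92.00 dB SPL.

92.00 dB SPL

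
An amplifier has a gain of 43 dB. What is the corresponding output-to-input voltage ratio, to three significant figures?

141

Voltage ratio = 10^(dB/20).
10^(43/20) = 10^(2.150) = 141.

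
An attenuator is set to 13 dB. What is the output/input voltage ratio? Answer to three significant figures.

Voltage ratio = 10^(dB/20).
10^(-13/20) = 10^(-0.6500) = 0.224.

0.224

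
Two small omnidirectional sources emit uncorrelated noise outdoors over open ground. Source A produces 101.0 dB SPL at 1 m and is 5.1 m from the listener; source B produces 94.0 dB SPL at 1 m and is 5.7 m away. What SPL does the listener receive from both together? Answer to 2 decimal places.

At the listener: L_A = 101.0 − 20·log₁₀(5.1) = 86.849 dB; L_B = 94.0 − 20·log₁₀(5.7) = 78.883 dB.
Combined: 10·log₁₀(10^(86.849/10)+10^(78.883/10)) = 87.49 dB SPL.

87.49 dB SPL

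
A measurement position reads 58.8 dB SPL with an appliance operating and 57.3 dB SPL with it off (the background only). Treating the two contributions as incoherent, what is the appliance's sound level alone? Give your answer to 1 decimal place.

Remove the background by subtracting linear intensities:
L_src = 10·log₁₀(10^(58.8/10) − 10^(57.3/10)) = 10·log₁₀(221500) = 53.5 dB SPL.

53.5 dB SPL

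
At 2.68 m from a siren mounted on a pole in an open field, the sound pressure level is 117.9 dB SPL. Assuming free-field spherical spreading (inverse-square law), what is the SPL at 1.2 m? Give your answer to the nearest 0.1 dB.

For a point source in a free field, ΔL = −20·log₁₀(d₂/d₁).
ΔL = −20·log₁₀(1.2/2.68) = 6.98 dB, so L₂ = 117.9 + (6.98) = 124.9 dB SPL.

124.9 dB SPL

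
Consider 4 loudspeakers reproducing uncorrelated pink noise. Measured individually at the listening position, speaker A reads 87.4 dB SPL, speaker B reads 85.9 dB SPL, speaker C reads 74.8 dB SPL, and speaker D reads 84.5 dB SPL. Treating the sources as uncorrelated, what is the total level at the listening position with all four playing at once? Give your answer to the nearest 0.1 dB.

91.0 dB SPL

Incoherent sources sum as intensities:
L_total = 10·log₁₀(10^(87.4/10) + 10^(85.9/10) + 10^(74.8/10) + 10^(84.5/10)) = 10·log₁₀(1251000000) = 91.0 dB SPL.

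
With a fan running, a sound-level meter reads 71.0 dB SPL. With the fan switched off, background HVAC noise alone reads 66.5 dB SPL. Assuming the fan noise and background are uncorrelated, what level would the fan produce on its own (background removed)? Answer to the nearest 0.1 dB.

Subtract intensities: L_src = 10·log₁₀(10^(L_total/10) − 10^(L_bg/10)).
L_src = 10·log₁₀(10^(71.0/10) − 10^(66.5/10)) = 10·log₁₀(8122000) = 69.1 dB SPL.

69.1 dB SPL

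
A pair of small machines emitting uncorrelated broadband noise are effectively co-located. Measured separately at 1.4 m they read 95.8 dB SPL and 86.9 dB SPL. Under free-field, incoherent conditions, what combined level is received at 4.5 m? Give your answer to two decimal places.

86.18 dB SPL

Combined at 1.4 m: 10·log₁₀(10^(95.8/10)+10^(86.9/10)) = 96.326 dB SPL.
Then apply −20·log₁₀(4.5/1.4) = -10.142 dB → 86.18 dB SPL.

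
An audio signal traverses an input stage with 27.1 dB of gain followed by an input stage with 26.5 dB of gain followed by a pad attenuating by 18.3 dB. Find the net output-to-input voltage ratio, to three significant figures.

58.2

Net gain = 27.1 + 26.5 + (−18.3) = 35.3 dB.
Voltage ratio = 10^(35.3/20) = 58.2.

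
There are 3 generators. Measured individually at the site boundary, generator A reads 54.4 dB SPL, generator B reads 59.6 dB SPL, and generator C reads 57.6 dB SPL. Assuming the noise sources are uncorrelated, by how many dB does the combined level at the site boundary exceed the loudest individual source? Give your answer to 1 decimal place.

2.9 dB

Incoherent sources sum as intensities:
L_total = 10·log₁₀(10^(54.4/10) + 10^(59.6/10) + 10^(57.6/10)) = 62.46 dB SPL.
Excess over the loudest (59.6 dB): 62.46 − 59.6 = 2.9 dB.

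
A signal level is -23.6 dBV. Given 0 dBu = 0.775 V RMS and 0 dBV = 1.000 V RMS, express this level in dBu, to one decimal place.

-21.4 dBu

The offset between the scales is 20·log₁₀(0.775/1.000) = −2.214 dB.
So dBu = -23.6 + 2.214 = -21.4 dBu.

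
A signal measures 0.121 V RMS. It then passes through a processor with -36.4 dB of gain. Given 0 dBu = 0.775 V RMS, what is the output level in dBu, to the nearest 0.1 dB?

-52.5 dBu

Input level: 20·log₁₀(0.121/0.775) = -16.13 dBu.
Output: -16.13 − 36.4 = -52.5 dBu.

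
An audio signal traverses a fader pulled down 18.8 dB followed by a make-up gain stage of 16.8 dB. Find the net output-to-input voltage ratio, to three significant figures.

Net gain = (−18.8) + 16.8 = -2.0 dB.
Voltage ratio = 10^(-2.0/20) = 0.794.

0.794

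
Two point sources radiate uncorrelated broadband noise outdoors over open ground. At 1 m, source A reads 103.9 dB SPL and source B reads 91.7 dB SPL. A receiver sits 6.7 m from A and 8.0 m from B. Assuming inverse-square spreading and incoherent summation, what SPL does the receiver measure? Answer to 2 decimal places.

87.56 dB SPL

At the listener: L_A = 103.9 − 20·log₁₀(6.7) = 87.379 dB; L_B = 91.7 − 20·log₁₀(8.0) = 73.638 dB.
Combined: 10·log₁₀(10^(87.379/10)+10^(73.638/10)) = 87.56 dB SPL.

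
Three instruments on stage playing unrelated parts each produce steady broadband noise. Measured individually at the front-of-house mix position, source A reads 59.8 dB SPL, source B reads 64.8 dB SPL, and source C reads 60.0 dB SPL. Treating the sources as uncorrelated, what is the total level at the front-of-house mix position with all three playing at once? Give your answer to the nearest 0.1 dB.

67.0 dB SPL

Uncorrelated sources add in intensity (power), not in dB.
L_total = 10·log₁₀(10^(59.8/10) + 10^(64.8/10) + 10^(60.0/10)) = 10·log₁₀(4975000) = 67.0 dB SPL.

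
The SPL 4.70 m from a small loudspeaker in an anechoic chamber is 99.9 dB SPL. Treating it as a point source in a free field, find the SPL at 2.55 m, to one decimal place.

105.2 dB SPL

For a point source in a free field, ΔL = −20·log₁₀(d₂/d₁).
ΔL = −20·log₁₀(2.55/4.70) = 5.31 dB, so L₂ = 99.9 + (5.31) = 105.2 dB SPL.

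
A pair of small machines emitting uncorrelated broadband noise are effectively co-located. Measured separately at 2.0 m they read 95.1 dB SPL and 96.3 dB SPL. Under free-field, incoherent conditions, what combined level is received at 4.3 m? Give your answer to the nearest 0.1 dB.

Combined at 2.0 m: 10·log₁₀(10^(95.1/10)+10^(96.3/10)) = 98.75 dB SPL.
Then apply −20·log₁₀(4.3/2.0) = -6.65 dB → 92.1 dB SPL.

92.1 dB SPL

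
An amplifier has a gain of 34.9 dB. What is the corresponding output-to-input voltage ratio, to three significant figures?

55.6

Voltage ratio = 10^(dB/20).
10^(34.9/20) = 10^(1.745) = 55.6.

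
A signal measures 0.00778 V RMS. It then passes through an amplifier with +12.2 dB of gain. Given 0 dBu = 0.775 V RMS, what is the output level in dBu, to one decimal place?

Input level: 20·log₁₀(0.00778/0.775) = -39.97 dBu.
Output: -39.97 + 12.2 = -27.8 dBu.

-27.8 dBu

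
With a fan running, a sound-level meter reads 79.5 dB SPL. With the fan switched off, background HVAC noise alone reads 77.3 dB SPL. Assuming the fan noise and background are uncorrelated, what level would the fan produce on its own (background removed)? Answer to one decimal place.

Background correction is a power subtraction:
L_src = 10·log₁₀(10^(79.5/10) − 10^(77.3/10)) = 10·log₁₀(35420000) = 75.5 dB SPL.

75.5 dB SPL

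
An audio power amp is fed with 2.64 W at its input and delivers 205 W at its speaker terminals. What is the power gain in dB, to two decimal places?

18.90 dB

Power is a power quantity, so gain = 10·log₁₀(P_out/P_in).
10·log₁₀(205/2.64) = 10·log₁₀(77.65) = 18.90 dB.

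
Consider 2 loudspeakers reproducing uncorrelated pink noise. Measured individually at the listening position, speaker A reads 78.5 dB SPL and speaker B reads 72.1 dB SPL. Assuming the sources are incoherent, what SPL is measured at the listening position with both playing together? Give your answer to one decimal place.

Add the sources as powers (linear), then convert back to dB:
L_total = 10·log₁₀(10^(78.5/10) + 10^(72.1/10)) = 10·log₁₀(87010000) = 79.4 dB SPL.

79.4 dB SPL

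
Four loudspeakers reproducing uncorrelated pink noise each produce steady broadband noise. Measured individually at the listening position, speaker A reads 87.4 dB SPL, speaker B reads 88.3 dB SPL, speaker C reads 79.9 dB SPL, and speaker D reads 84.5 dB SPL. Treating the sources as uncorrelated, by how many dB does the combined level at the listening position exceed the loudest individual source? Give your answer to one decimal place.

Uncorrelated sources add in intensity (power), not in dB.
L_total = 10·log₁₀(10^(87.4/10) + 10^(88.3/10) + 10^(79.9/10) + 10^(84.5/10)) = 92.06 dB SPL.
Excess over the loudest (88.3 dB): 92.06 − 88.3 = 3.8 dB.

3.8 dB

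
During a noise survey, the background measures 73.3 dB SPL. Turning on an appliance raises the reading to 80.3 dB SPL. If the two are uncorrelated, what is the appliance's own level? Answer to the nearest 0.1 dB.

79.3 dB SPL

Subtract intensities: L_src = 10·log₁₀(10^(L_total/10) − 10^(L_bg/10)).
L_src = 10·log₁₀(10^(80.3/10) − 10^(73.3/10)) = 10·log₁₀(85770000) = 79.3 dB SPL.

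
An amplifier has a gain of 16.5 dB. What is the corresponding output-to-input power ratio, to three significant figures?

Power ratio = 10^(dB/10).
10^(16.5/10) = 10^(1.650) = 44.7.

44.7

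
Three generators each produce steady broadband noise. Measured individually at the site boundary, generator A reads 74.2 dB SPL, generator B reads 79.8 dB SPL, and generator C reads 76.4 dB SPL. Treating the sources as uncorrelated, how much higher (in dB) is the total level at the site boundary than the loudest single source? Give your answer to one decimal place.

2.4 dB

Incoherent sources sum as intensities:
L_total = 10·log₁₀(10^(74.2/10) + 10^(79.8/10) + 10^(76.4/10)) = 82.19 dB SPL.
Excess over the loudest (79.8 dB): 82.19 − 79.8 = 2.4 dB.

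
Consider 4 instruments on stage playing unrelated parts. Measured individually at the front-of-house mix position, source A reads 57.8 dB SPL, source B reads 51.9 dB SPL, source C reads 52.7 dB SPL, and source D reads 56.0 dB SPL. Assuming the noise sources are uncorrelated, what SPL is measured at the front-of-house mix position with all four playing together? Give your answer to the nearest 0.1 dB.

Uncorrelated sources add in intensity (power), not in dB.
L_total = 10·log₁₀(10^(57.8/10) + 10^(51.9/10) + 10^(52.7/10) + 10^(56.0/10)) = 10·log₁₀(1342000) = 61.3 dB SPL.

61.3 dB SPL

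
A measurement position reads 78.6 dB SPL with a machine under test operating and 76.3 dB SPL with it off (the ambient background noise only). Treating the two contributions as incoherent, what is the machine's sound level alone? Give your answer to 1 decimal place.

74.7 dB SPL

Remove the background by subtracting linear intensities:
L_src = 10·log₁₀(10^(78.6/10) − 10^(76.3/10)) = 10·log₁₀(29790000) = 74.7 dB SPL.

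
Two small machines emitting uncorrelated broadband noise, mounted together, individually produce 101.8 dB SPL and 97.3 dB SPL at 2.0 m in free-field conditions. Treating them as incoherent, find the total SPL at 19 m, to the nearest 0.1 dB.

Combined at 2.0 m: 10·log₁₀(10^(101.8/10)+10^(97.3/10)) = 103.12 dB SPL.
Then apply −20·log₁₀(19/2.0) = -19.55 dB → 83.6 dB SPL.

83.6 dB SPL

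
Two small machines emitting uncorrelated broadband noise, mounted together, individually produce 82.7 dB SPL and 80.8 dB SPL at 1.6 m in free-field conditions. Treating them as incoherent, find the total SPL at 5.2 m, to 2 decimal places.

Combined at 1.6 m: 10·log₁₀(10^(82.7/10)+10^(80.8/10)) = 84.863 dB SPL.
Then apply −20·log₁₀(5.2/1.6) = -10.238 dB → 74.63 dB SPL.

74.63 dB SPL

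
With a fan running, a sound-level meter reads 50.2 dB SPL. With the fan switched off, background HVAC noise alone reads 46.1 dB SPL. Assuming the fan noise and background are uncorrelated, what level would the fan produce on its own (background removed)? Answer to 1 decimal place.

Background correction is a power subtraction:
L_src = 10·log₁₀(10^(50.2/10) − 10^(46.1/10)) = 10·log₁₀(63970) = 48.1 dB SPL.

48.1 dB SPL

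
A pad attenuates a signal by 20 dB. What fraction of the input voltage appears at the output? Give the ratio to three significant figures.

0.100

Voltage ratio = 10^(dB/20).
10^(-20/20) = 10^(-1.000) = 0.100.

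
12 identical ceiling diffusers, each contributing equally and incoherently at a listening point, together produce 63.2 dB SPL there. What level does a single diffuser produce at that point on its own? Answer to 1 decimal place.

52.4 dB SPL

12 equal incoherent sources add 10·log₁₀(12) = 10.79 dB over one source.
L_one = 63.2 − 10.79 = 52.4 dB SPL.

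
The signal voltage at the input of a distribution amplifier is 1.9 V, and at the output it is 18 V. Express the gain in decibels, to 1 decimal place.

For a voltage ratio, dB = 20·log₁₀(V₂/V₁).
20·log₁₀(18/1.9) = 20·log₁₀(9.474) = 19.5 dB.

19.5 dB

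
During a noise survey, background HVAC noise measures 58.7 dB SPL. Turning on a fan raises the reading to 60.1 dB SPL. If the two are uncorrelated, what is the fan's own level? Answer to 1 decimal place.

54.5 dB SPL

Subtract intensities: L_src = 10·log₁₀(10^(L_total/10) − 10^(L_bg/10)).
L_src = 10·log₁₀(10^(60.1/10) − 10^(58.7/10)) = 10·log₁₀(282000) = 54.5 dB SPL.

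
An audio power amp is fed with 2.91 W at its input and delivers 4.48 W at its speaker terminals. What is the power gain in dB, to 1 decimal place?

1.9 dB

For a power ratio, dB = 10·log₁₀(P₂/P₁).
10·log₁₀(4.48/2.91) = 10·log₁₀(1.540) = 1.9 dB.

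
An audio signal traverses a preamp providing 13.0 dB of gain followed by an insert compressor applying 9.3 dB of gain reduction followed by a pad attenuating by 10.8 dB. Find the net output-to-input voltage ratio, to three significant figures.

Net gain = 13.0 + (−9.3) + (−10.8) = -7.1 dB.
Voltage ratio = 10^(-7.1/20) = 0.442.

0.442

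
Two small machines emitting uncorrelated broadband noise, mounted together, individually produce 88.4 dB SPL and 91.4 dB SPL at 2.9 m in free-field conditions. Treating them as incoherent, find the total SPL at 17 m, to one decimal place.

77.8 dB SPL

Combined at 2.9 m: 10·log₁₀(10^(88.4/10)+10^(91.4/10)) = 93.16 dB SPL.
Then apply −20·log₁₀(17/2.9) = -15.36 dB → 77.8 dB SPL.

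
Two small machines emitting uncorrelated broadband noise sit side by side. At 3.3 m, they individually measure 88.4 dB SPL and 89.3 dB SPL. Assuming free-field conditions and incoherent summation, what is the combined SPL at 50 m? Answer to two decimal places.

Combined at 3.3 m: 10·log₁₀(10^(88.4/10)+10^(89.3/10)) = 91.884 dB SPL.
Then apply −20·log₁₀(50/3.3) = -23.609 dB → 68.27 dB SPL.

68.27 dB SPL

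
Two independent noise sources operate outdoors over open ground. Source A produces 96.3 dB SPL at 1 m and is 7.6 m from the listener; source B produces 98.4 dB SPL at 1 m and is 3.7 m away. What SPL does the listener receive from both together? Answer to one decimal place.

At the listener: L_A = 96.3 − 20·log₁₀(7.6) = 78.68 dB; L_B = 98.4 − 20·log₁₀(3.7) = 87.04 dB.
Combined: 10·log₁₀(10^(78.68/10)+10^(87.04/10)) = 87.6 dB SPL.

87.6 dB SPL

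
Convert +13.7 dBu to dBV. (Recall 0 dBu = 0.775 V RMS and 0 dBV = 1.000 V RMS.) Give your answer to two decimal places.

The offset between the scales is 20·log₁₀(0.775/1.000) = −2.214 dB.
So dBV = +13.7 − 2.214 = +11.49 dBV.

+11.49 dBV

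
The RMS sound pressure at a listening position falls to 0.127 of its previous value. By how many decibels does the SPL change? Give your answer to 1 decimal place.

-17.9 dB

SPL change from a pressure ratio uses the 20·log₁₀ form:
20·log₁₀(0.127) = -17.9 dB.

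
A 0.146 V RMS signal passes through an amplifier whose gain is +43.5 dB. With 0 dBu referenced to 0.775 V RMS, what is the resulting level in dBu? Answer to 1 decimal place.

+29.0 dBu

Input level: 20·log₁₀(0.146/0.775) = -14.50 dBu.
Output: -14.50 + 43.5 = +29.0 dBu.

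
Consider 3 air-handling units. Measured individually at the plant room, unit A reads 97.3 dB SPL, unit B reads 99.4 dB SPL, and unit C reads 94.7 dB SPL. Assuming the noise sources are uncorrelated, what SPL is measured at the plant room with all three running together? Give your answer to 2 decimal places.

Incoherent sources sum as intensities:
L_total = 10·log₁₀(10^(97.3/10) + 10^(99.4/10) + 10^(94.7/10)) = 10·log₁₀(17031000000) = 102.31 dB SPL.

102.31 dB SPL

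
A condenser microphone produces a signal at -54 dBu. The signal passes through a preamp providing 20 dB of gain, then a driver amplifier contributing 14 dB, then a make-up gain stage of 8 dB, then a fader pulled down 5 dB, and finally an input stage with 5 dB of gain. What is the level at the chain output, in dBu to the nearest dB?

Gain stages sum in dB:
-54 + 20 + 14 + 8 − 5 + 5 = -12 dBu.

-12 dBu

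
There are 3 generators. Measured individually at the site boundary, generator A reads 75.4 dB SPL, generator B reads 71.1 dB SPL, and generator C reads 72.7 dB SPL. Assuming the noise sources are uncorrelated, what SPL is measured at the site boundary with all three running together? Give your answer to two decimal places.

78.21 dB SPL

Add the sources as powers (linear), then convert back to dB:
L_total = 10·log₁₀(10^(75.4/10) + 10^(71.1/10) + 10^(72.7/10)) = 10·log₁₀(66180000) = 78.21 dB SPL.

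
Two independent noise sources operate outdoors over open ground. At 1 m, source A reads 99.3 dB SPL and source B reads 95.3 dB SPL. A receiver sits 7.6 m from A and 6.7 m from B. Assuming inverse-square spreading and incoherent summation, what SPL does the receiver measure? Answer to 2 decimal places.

83.48 dB SPL

At the listener: L_A = 99.3 − 20·log₁₀(7.6) = 81.684 dB; L_B = 95.3 − 20·log₁₀(6.7) = 78.779 dB.
Combined: 10·log₁₀(10^(81.684/10)+10^(78.779/10)) = 83.48 dB SPL.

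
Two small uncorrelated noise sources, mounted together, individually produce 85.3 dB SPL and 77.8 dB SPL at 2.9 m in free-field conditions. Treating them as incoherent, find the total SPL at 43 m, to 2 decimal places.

Combined at 2.9 m: 10·log₁₀(10^(85.3/10)+10^(77.8/10)) = 86.011 dB SPL.
Then apply −20·log₁₀(43/2.9) = -23.421 dB → 62.59 dB SPL.

62.59 dB SPL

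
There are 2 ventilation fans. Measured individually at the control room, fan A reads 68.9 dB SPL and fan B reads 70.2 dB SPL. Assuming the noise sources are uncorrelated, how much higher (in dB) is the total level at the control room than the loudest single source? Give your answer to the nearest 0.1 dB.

2.4 dB

Incoherent sources sum as intensities:
L_total = 10·log₁₀(10^(68.9/10) + 10^(70.2/10)) = 72.61 dB SPL.
Excess over the loudest (70.2 dB): 72.61 − 70.2 = 2.4 dB.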